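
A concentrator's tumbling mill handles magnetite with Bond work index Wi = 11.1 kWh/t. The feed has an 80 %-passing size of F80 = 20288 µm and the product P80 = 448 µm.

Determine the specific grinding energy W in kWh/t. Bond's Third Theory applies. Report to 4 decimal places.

W = 10·Wi·[P80^(−½) − F80^(−½)]
1/√448 = 0.047246;  1/√20288 = 0.007021
W = 10·11.1·(0.047246 − 0.007021) = 4.4650 kWh/t

W = 4.4650 kWh/t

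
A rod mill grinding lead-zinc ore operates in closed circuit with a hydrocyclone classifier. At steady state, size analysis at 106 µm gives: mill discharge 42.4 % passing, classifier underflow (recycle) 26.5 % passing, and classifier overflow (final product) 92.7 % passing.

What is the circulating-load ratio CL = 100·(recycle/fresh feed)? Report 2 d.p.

Let r = R/F. Size balance at 106 µm:
(1+r)d = ru + o → r = (o−d)/(d−u)
r = (92.7 − 42.4)/(42.4 − 26.5) = 50.3/15.9 = 3.1635
CL = 100·r = 316.35 %

CL = 316.35 %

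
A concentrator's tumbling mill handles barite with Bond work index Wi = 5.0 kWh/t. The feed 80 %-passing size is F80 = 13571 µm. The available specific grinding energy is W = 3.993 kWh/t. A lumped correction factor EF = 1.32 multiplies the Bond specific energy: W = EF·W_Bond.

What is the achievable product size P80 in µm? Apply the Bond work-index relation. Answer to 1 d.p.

P80 = 209.5 µm

W = 10 Wi (P80^-0.5 − F80^-0.5)
W_Bond = W / EF = 3.993 / 1.32 = 3.0250 kWh/t
⇒ 1/√P80 = W_Bond/(10·Wi) + 1/√F80
  = 3.0250/(10·5.0) + 1/√13571 = 0.060500 + 0.008584 = 0.069084
P80 = (1/0.069084)² = 14.4751² = 209.53 µm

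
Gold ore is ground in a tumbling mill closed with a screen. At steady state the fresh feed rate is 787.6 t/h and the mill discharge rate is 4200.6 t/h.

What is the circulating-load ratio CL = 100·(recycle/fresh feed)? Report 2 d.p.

CL = 433.34 %

Steady state: M = F + R.
R = M − F = 4200.6 − 787.6 = 3413.0 t/h
CL = 100·R/F = 100·3413.0/787.6 = 433.34 %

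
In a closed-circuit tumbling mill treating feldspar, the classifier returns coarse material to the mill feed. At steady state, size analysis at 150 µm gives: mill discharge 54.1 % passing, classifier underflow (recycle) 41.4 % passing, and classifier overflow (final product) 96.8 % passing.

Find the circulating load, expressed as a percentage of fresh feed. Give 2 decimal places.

Two-product formula at 150 µm:
d + r·d = r·u + o → r(d−u) = o−d
r = (96.8 − 54.1)/(54.1 − 41.4) = 42.7/12.7 = 3.3622
CL = 100·r = 336.22 %

CL = 336.22 %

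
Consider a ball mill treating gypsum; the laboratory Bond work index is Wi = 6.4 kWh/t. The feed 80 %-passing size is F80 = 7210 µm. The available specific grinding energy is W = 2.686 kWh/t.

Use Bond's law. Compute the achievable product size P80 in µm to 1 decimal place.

W = 10 Wi (P80^-0.5 − F80^-0.5)
⇒ 1/√P80 = W/(10 Wi) + 1/√F80
  = 2.6860/(10·6.4) + 1/√7210 = 0.041969 + 0.011777 = 0.053746
P80 = (1/0.053746)² = 18.6061² = 346.19 µm

P80 = 346.2 µm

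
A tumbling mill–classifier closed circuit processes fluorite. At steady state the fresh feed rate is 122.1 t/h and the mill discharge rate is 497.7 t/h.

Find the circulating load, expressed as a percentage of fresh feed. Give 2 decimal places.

Discharge = new feed + return, hence
R = M − F = 497.7 − 122.1 = 375.6 t/h
CL = 100·R/F = 100·375.6/122.1 = 307.62 %

CL = 307.62 %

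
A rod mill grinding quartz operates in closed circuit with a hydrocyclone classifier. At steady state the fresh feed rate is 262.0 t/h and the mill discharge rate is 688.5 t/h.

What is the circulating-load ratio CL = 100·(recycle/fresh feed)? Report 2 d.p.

Steady state: M = F + R.
R = M − F = 688.5 − 262.0 = 426.5 t/h
CL = 100·R/F = 100·426.5/262.0 = 162.79 %

CL = 162.79 %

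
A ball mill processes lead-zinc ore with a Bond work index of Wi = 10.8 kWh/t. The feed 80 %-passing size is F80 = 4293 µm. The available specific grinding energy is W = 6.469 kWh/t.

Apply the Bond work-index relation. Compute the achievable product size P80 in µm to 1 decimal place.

W = 10 Wi / √P80 − 10 Wi / √F80
1/√P80 = 1/√F80 + W/(10·Wi)
  = 6.4690/(10·10.8) + 1/√4293 = 0.059898 + 0.015262 = 0.075160
P80 = (1/0.075160)² = 13.3049² = 177.02 µm

P80 = 177.0 µm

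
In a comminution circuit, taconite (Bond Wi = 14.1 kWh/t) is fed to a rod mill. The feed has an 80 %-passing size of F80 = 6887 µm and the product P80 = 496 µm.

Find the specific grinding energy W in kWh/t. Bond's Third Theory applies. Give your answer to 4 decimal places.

W = 4.6320 kWh/t

W = 10·Wi·[P80^(−½) − F80^(−½)]
1/√496 = 0.044901;  1/√6887 = 0.012050
W = 10·14.1·(0.044901 − 0.012050) = 4.6320 kWh/t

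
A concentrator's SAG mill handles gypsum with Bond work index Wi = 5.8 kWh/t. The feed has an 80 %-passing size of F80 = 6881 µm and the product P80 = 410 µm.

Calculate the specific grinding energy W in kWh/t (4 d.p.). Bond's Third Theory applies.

W = 2.1652 kWh/t

W = 10 Wi / √P80 − 10 Wi / √F80
1/√410 = 0.049386;  1/√6881 = 0.012055
W = 10·5.8·(0.049386 − 0.012055) = 2.1652 kWh/t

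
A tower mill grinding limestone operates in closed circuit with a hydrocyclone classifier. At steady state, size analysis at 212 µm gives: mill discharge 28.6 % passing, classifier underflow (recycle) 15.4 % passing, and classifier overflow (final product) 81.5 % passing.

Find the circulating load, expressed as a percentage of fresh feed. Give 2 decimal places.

CL = 400.76 %

Let r = R/F. Size balance at 212 µm:
(1+r)d = ru + o → r = (o−d)/(d−u)
r = (81.5 − 28.6)/(28.6 − 15.4) = 52.9/13.2 = 4.0076
CL = 100·r = 400.76 %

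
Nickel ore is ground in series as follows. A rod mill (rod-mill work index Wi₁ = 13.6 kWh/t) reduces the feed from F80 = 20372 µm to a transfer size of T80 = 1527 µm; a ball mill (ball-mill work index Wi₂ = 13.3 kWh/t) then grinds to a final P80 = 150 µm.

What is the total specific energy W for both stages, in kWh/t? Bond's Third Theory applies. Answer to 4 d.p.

W = 10 Wi (P80^-0.5 − F80^-0.5)
Stage 1 (20372→1527 µm, Wi₁=13.6): W₁ = 10·13.6·(0.025591 − 0.007006) = 2.5275 kWh/t
Stage 2 (1527→150 µm, Wi₂=13.3): W₂ = 10·13.3·(0.081650 − 0.025591) = 7.4559 kWh/t
W = W₁ + W₂ = 2.5275 + 7.4559 = 9.9833 kWh/t

W = 9.9833 kWh/t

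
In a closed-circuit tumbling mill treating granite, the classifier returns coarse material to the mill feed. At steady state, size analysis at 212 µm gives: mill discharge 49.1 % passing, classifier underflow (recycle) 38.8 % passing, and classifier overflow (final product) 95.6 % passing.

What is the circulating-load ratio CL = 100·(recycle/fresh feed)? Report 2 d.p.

Balance %-passing 212 µm (r = R/F):
Fd + Rd = Ru + Fo ⇒ R/F = (o−d)/(d−u)
r = (95.6 − 49.1)/(49.1 − 38.8) = 46.5/10.3 = 4.5146
CL = 100·r = 451.46 %

CL = 451.46 %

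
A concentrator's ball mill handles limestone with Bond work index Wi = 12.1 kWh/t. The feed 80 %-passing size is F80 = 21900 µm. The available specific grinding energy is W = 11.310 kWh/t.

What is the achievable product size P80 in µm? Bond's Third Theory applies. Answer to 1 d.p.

W_Bond = 10·Wi·(1/√P₈₀ − 1/√F₈₀)
⇒ 1/√P80 = W/(10·Wi) + 1/√F80
  = 11.3100/(10·12.1) + 1/√21900 = 0.093471 + 0.006757 = 0.100228
P80 = (1/0.100228)² = 9.9772² = 99.54 µm

P80 = 99.5 µm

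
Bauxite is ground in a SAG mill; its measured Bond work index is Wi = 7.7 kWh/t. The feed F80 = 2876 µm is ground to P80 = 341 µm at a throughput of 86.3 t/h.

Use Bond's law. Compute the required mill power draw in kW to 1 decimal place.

W = 10 Wi / √P80 − 10 Wi / √F80
W = 10·7.7·(1/√341 − 1/√2876) = 10·7.7·(0.035506) = 2.7340 kWh/t
Power = W × throughput = 2.7340 kWh/t × 86.3 t/h = 235.9 kW

P = 235.9 kW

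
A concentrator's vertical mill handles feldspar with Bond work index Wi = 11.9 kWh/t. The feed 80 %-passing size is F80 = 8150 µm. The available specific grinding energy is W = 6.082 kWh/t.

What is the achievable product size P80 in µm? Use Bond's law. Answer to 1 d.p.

Bond: W = 10·Wi·(1/√P80 − 1/√F80)
P80^-0.5 = F80^-0.5 + W/(10 Wi)
  = 6.0820/(10·11.9) + 1/√8150 = 0.051109 + 0.011077 = 0.062186
P80 = (1/0.062186)² = 16.0807² = 258.59 µm

P80 = 258.6 µm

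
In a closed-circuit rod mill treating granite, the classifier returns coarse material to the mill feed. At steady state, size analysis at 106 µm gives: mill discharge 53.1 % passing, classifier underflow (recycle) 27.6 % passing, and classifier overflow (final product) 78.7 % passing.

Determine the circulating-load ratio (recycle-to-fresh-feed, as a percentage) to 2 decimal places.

CL = 100.39 %

Classifier node, passing 106 µm:
(1+r)d = ru + o → r = (o−d)/(d−u)
r = (78.7 − 53.1)/(53.1 − 27.6) = 25.6/25.5 = 1.0039
CL = 100·r = 100.39 %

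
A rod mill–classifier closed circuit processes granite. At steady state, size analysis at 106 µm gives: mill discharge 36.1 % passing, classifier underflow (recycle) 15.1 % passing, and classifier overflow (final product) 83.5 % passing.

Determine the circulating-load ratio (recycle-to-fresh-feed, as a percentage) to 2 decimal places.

Classifier node, passing 106 µm:
(1+r)d = ru + o → r = (o−d)/(d−u)
r = (83.5 − 36.1)/(36.1 − 15.1) = 47.4/21.0 = 2.2571
CL = 100·r = 225.71 %

CL = 225.71 %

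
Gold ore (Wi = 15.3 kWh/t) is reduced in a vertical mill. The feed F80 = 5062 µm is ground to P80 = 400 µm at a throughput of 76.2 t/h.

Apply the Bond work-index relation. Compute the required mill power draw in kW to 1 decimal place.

P = 419.1 kW

W = 10 Wi / √P80 − 10 Wi / √F80
W = 10·15.3·(1/√400 − 1/√5062) = 10·15.3·(0.035945) = 5.4995 kWh/t
Mill draw = 5.4995 × 76.2 = 419.1 kW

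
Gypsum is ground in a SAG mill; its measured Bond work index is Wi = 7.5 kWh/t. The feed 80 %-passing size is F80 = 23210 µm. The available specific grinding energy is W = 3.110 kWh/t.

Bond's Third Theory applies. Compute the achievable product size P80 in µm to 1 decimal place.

P80 = 433.5 µm

Bond:  W = 10 Wi (1/√P − 1/√F)
P80^(−½) = W/(10 Wi) + F80^(−½)
  = 3.1100/(10·7.5) + 1/√23210 = 0.041467 + 0.006564 = 0.048031
P80 = (1/0.048031)² = 20.8201² = 433.48 µm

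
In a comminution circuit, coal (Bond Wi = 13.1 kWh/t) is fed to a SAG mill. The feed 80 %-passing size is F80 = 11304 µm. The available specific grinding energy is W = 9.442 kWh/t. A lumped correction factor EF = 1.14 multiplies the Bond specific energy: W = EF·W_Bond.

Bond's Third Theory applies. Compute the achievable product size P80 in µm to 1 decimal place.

P80 = 189.6 µm

W = 10·Wi·[P80^(−½) − F80^(−½)]
W_Bond = W / EF = 9.442 / 1.14 = 8.2825 kWh/t
⇒ 1/√P80 = W_Bond/(10·Wi) + 1/√F80
  = 8.2825/(10·13.1) + 1/√11304 = 0.063225 + 0.009406 = 0.072630
P80 = (1/0.072630)² = 13.7683² = 189.57 µm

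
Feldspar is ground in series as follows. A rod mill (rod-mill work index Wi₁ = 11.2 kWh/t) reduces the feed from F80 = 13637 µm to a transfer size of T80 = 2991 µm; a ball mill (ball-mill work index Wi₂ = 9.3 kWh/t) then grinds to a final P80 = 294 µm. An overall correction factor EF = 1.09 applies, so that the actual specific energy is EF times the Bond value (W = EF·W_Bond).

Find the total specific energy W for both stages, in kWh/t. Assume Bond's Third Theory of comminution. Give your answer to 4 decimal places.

Bond:  W = 10 Wi (1/√P − 1/√F)
Stage 1 (13637→2991 µm, Wi₁=11.2): W₁ = 10·11.2·(0.018285 − 0.008563) = 1.0888 kWh/t
Stage 2 (2991→294 µm, Wi₂=9.3): W₂ = 10·9.3·(0.058321 − 0.018285) = 3.7234 kWh/t
W = W₁ + W₂ = 1.0888 + 3.7234 = 4.8122 kWh/t
W_actual = 1.09 × 4.8122 = 5.2453 kWh/t

W = 5.2453 kWh/t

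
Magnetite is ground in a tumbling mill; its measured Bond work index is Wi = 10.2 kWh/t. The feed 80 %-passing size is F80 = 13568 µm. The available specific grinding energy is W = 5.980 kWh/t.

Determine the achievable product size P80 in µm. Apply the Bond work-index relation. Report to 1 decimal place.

W = 10·Wi·(P80^(-½) − F80^(-½))
⇒ 1/√P80 = W/(10 Wi) + 1/√F80
  = 5.9800/(10·10.2) + 1/√13568 = 0.058627 + 0.008585 = 0.067212
P80 = (1/0.067212)² = 14.8782² = 221.36 µm

P80 = 221.4 µm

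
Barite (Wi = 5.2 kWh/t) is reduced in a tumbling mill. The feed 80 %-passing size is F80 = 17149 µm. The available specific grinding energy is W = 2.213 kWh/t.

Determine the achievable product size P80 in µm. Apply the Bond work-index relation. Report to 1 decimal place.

W = 10·Wi·(P80^(-½) − F80^(-½))
P80^-0.5 = F80^-0.5 + W/(10 Wi)
  = 2.2130/(10·5.2) + 1/√17149 = 0.042558 + 0.007636 = 0.050194
P80 = (1/0.050194)² = 19.9227² = 396.91 µm

P80 = 396.9 µm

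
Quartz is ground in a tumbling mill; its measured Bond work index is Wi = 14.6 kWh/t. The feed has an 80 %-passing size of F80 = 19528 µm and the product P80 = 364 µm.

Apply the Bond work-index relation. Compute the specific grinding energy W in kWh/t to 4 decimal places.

W = 10·Wi·[P80^(−½) − F80^(−½)]
1/√364 = 0.052414;  1/√19528 = 0.007156
W = 10·14.6·(0.052414 − 0.007156) = 6.6077 kWh/t

W = 6.6077 kWh/t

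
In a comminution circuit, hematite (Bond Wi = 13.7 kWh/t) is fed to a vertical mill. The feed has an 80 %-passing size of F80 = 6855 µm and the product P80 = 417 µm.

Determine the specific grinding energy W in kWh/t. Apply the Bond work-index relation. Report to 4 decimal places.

W = 5.0542 kWh/t

W = 10 Wi (1/√P80 − 1/√F80)  [Bond]
1/√417 = 0.048970;  1/√6855 = 0.012078
W = 10·13.7·(0.048970 − 0.012078) = 5.0542 kWh/t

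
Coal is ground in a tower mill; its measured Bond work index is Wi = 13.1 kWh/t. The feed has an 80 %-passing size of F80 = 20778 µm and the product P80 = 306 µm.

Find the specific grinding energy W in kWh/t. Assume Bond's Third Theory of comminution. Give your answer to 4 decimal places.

W = 6.5800 kWh/t

Bond: W = 10·Wi·(1/√P80 − 1/√F80)
1/√306 = 0.057166;  1/√20778 = 0.006937
W = 10·13.1·(0.057166 − 0.006937) = 6.5800 kWh/t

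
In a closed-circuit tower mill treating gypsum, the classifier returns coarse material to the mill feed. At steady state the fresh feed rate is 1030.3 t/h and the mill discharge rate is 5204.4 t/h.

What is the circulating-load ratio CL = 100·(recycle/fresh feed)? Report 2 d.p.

CL = 405.13 %

M = F + R at steady state, so:
R = M − F = 5204.4 − 1030.3 = 4174.1 t/h
CL = 100·R/F = 100·4174.1/1030.3 = 405.13 %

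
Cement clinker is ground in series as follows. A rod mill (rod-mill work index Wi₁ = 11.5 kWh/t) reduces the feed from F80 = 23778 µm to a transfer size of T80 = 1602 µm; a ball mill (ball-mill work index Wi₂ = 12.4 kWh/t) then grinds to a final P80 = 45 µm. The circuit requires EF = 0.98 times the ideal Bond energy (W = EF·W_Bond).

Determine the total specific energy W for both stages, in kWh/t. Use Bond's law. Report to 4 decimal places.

W_Bond = 10·Wi·(1/√P₈₀ − 1/√F₈₀)
Stage 1 (23778→1602 µm, Wi₁=11.5): W₁ = 10·11.5·(0.024984 − 0.006485) = 2.1274 kWh/t
Stage 2 (1602→45 µm, Wi₂=12.4): W₂ = 10·12.4·(0.149071 − 0.024984) = 15.3868 kWh/t
W = W₁ + W₂ = 2.1274 + 15.3868 = 17.5142 kWh/t
W_actual = 0.98 × 17.5142 = 17.1639 kWh/t

W = 17.1639 kWh/t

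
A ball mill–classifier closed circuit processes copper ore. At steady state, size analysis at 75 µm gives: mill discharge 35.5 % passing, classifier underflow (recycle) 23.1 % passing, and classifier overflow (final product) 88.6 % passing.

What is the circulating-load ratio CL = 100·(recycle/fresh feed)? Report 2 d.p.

Mass balance on the −75 µm fraction:
r = (o − d)/(d − u)
r = (88.6 − 35.5)/(35.5 − 23.1) = 53.1/12.4 = 4.2823
CL = 100·r = 428.23 %

CL = 428.23 %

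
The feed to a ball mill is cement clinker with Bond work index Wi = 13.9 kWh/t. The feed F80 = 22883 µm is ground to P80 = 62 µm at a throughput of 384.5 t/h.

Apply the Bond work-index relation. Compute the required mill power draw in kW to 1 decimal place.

P = 6434.3 kW

W = 10·Wi·(P80^(-½) − F80^(-½))
W = 10·13.9·(1/√62 − 1/√22883) = 10·13.9·(0.120389) = 16.7341 kWh/t
P = W·T = 16.7341·384.5 = 6434.3 kW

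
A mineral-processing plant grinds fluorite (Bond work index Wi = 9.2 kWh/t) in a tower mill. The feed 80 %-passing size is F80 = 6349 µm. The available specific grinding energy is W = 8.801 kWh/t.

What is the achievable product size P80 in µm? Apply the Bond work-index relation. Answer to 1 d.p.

P80 = 85.4 µm

W = 10 Wi (P80^-0.5 − F80^-0.5)
P80^(−½) = W/(10 Wi) + F80^(−½)
  = 8.8010/(10·9.2) + 1/√6349 = 0.095663 + 0.012550 = 0.108213
P80 = (1/0.108213)² = 9.2410² = 85.40 µm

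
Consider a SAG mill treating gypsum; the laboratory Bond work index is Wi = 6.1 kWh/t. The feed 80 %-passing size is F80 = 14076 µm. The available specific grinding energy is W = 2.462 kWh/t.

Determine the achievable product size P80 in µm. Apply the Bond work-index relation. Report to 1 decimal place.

W = 10 Wi (P80^-0.5 − F80^-0.5)
1/√P80 = 1/√F80 + W/(10·Wi)
  = 2.4620/(10·6.1) + 1/√14076 = 0.040361 + 0.008429 = 0.048789
P80 = (1/0.048789)² = 20.4963² = 420.10 µm

P80 = 420.1 µm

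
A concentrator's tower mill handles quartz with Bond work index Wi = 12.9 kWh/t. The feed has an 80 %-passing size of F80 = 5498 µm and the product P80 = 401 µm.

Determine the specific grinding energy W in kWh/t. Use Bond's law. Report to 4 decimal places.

Bond: W = 10·Wi·(1/√P80 − 1/√F80)
1/√401 = 0.049938;  1/√5498 = 0.013486
W = 10·12.9·(0.049938 − 0.013486) = 4.7022 kWh/t

W = 4.7022 kWh/t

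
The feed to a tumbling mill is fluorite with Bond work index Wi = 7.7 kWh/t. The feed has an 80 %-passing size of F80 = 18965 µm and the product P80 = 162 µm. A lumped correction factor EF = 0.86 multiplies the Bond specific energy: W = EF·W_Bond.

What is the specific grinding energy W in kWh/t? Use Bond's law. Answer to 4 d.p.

W = 4.7219 kWh/t

W = 10 Wi / √P80 − 10 Wi / √F80
1/√162 = 0.078567;  1/√18965 = 0.007261
W = 10·7.7·(0.078567 − 0.007261) = 5.4906 kWh/t
With EF = 0.86: W = 5.4906·0.86 = 4.7219 kWh/t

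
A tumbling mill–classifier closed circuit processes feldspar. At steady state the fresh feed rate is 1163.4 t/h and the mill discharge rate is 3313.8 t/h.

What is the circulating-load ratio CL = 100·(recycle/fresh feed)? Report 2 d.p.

CL = 184.84 %

M = F + R at steady state, so:
R = M − F = 3313.8 − 1163.4 = 2150.4 t/h
CL = 100·R/F = 100·2150.4/1163.4 = 184.84 %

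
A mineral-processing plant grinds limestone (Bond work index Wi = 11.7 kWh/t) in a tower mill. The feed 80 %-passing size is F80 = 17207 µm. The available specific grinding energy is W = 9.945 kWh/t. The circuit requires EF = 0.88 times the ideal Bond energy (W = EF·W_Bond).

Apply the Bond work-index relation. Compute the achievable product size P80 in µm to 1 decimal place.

P80 = 92.1 µm

W = 10 Wi (P80^-0.5 − F80^-0.5)
W_Bond = W / EF = 9.945 / 0.88 = 11.3011 kWh/t
1/√P80 = 1/√F80 + W_Bond/(10·Wi)
  = 11.3011/(10·11.7) + 1/√17207 = 0.096591 + 0.007623 = 0.104214
P80 = (1/0.104214)² = 9.5956² = 92.08 µm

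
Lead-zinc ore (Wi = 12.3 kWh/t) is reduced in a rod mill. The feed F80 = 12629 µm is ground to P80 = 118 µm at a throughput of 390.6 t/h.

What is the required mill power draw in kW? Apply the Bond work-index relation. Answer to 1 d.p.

P = 3995.3 kW

W = 10·Wi·(P80^(-½) − F80^(-½))
W = 10·12.3·(1/√118 − 1/√12629) = 10·12.3·(0.083159) = 10.2286 kWh/t
P_mill = W·ṁ = 10.2286·390.6 = 3995.3 kW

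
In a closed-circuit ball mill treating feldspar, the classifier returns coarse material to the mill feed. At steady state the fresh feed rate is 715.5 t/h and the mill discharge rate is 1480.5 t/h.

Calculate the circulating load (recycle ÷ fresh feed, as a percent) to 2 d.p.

M = F + R at steady state, so:
R = M − F = 1480.5 − 715.5 = 765.0 t/h
CL = 100·R/F = 100·765.0/715.5 = 106.92 %

CL = 106.92 %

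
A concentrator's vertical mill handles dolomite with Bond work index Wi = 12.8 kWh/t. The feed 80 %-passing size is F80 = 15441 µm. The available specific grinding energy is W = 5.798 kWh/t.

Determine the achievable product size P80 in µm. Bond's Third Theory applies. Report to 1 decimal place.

P80 = 351.4 µm

W_Bond = 10·Wi·(1/√P₈₀ − 1/√F₈₀)
1/√P80 = 1/√F80 + W/(10·Wi)
  = 5.7980/(10·12.8) + 1/√15441 = 0.045297 + 0.008048 = 0.053344
P80 = (1/0.053344)² = 18.7461² = 351.42 µm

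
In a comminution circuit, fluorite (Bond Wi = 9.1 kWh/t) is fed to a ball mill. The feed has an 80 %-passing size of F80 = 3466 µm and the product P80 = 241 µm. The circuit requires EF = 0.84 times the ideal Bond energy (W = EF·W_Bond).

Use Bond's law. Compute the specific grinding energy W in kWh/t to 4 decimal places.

W = 10·Wi·[P80^(−½) − F80^(−½)]
1/√241 = 0.064416;  1/√3466 = 0.016986
W = 10·9.1·(0.064416 − 0.016986) = 4.3161 kWh/t
Apply correction: 4.3161 × 0.84 = 3.6255 kWh/t

W = 3.6255 kWh/t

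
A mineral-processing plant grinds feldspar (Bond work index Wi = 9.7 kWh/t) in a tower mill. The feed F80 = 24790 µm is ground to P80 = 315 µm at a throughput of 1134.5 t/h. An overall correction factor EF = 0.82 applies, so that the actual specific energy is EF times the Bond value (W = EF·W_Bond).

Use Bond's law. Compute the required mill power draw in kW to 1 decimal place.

W = 10·Wi·[P80^(−½) − F80^(−½)]
W = 10·9.7·(1/√315 − 1/√24790) = 10·9.7·(0.049992) = 4.8493 kWh/t
W_actual = 0.82 × 4.8493 = 3.9764 kWh/t
Mill draw = 3.9764 × 1134.5 = 4511.2 kW

P = 4511.2 kW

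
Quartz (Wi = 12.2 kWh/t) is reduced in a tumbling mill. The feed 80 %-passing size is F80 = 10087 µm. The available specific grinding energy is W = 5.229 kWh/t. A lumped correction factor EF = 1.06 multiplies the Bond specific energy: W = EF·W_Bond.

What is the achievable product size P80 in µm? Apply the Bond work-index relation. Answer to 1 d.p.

Bond: W = 10·Wi·(1/√P80 − 1/√F80)
W_Bond = W / EF = 5.229 / 1.06 = 4.9330 kWh/t
1/√P80 = 1/√F80 + W_Bond/(10·Wi)
  = 4.9330/(10·12.2) + 1/√10087 = 0.040435 + 0.009957 = 0.050391
P80 = (1/0.050391)² = 19.8447² = 393.81 µm

P80 = 393.8 µm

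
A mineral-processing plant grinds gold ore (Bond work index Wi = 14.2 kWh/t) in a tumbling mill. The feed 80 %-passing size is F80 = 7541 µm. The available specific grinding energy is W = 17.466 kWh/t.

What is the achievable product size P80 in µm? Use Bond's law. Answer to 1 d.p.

P80 = 55.3 µm

W_Bond = 10·Wi·(1/√P₈₀ − 1/√F₈₀)
⇒ 1/√P80 = W/(10·Wi) + 1/√F80
  = 17.4660/(10·14.2) + 1/√7541 = 0.123000 + 0.011516 = 0.134516
P80 = (1/0.134516)² = 7.4341² = 55.27 µm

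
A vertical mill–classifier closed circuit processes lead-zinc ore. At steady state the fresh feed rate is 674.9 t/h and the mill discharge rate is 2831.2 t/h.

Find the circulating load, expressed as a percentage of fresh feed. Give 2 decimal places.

Mill node: discharge = fresh + recycle.
R = M − F = 2831.2 − 674.9 = 2156.3 t/h
CL = 100·R/F = 100·2156.3/674.9 = 319.50 %

CL = 319.50 %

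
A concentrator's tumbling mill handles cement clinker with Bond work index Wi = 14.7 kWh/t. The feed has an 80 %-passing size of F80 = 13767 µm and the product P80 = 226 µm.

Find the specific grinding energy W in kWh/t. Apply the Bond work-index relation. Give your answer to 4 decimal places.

W = 10 Wi (1/√P80 − 1/√F80)  [Bond]
1/√226 = 0.066519;  1/√13767 = 0.008523
W = 10·14.7·(0.066519 − 0.008523) = 8.5254 kWh/t

W = 8.5254 kWh/t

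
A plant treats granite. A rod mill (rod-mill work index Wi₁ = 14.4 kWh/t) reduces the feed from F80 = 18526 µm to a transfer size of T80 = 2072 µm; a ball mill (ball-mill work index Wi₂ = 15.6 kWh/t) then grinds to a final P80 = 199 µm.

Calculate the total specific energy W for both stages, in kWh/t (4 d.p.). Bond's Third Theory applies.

W = 9.7370 kWh/t

W = 10 Wi / √P80 − 10 Wi / √F80
Stage 1 (18526→2072 µm, Wi₁=14.4): W₁ = 10·14.4·(0.021969 − 0.007347) = 2.1055 kWh/t
Stage 2 (2072→199 µm, Wi₂=15.6): W₂ = 10·15.6·(0.070888 − 0.021969) = 7.6314 kWh/t
W = W₁ + W₂ = 2.1055 + 7.6314 = 9.7370 kWh/t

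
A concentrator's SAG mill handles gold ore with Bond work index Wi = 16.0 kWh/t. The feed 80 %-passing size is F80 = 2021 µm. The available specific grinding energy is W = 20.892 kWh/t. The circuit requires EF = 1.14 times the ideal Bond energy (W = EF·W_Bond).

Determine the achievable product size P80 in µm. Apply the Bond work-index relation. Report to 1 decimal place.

P80 = 53.4 µm

W = 10 Wi / √P80 − 10 Wi / √F80
W_Bond = W / EF = 20.892 / 1.14 = 18.3263 kWh/t
1/√P80 = 1/√F80 + W_Bond/(10·Wi)
  = 18.3263/(10·16.0) + 1/√2021 = 0.114539 + 0.022244 = 0.136784
P80 = (1/0.136784)² = 7.3108² = 53.45 µm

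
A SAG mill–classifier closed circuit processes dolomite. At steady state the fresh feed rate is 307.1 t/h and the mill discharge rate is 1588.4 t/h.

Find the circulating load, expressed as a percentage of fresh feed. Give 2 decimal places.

CL = 417.23 %

M = F + R at steady state, so:
R = M − F = 1588.4 − 307.1 = 1281.3 t/h
CL = 100·R/F = 100·1281.3/307.1 = 417.23 %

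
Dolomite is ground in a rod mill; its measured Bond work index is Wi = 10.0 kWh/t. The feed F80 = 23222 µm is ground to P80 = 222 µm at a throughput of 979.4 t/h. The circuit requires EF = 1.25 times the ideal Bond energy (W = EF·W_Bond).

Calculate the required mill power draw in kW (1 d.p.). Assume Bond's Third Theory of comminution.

Bond: W = 10·Wi·(1/√P80 − 1/√F80)
W = 10·10.0·(1/√222 − 1/√23222) = 10·10.0·(0.060553) = 6.0553 kWh/t
Corrected W = EF·W_Bond = 1.25·6.0553 = 7.5692 kWh/t
P = W·T = 7.5692·979.4 = 7413.2 kW

P = 7413.2 kW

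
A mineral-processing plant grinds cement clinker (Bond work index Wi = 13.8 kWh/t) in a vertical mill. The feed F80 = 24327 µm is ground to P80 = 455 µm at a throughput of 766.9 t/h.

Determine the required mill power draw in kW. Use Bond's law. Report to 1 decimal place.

P = 4283.0 kW

W = 10 Wi (P80^-0.5 − F80^-0.5)
W = 10·13.8·(1/√455 − 1/√24327) = 10·13.8·(0.040469) = 5.5848 kWh/t
P = W·T = 5.5848·766.9 = 4283.0 kW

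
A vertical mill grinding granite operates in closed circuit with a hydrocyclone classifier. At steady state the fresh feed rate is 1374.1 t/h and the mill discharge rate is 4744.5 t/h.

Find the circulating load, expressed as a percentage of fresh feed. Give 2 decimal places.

CL = 245.28 %

Mill node: discharge = fresh + recycle.
R = M − F = 4744.5 − 1374.1 = 3370.4 t/h
CL = 100·R/F = 100·3370.4/1374.1 = 245.28 %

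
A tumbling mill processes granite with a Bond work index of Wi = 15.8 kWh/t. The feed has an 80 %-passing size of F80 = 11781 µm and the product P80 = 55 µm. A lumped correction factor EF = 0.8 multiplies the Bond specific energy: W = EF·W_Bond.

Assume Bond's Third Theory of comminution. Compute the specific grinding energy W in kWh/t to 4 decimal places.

W = 15.8792 kWh/t

W = 10·Wi·(P80^(-½) − F80^(-½))
1/√55 = 0.134840;  1/√11781 = 0.009213
W = 10·15.8·(0.134840 − 0.009213) = 19.8490 kWh/t
Apply correction: 19.8490 × 0.8 = 15.8792 kWh/t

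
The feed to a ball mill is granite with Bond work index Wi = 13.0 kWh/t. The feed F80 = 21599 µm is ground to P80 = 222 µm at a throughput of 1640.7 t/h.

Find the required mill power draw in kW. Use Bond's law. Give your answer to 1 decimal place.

P = 12863.9 kW

W = 10 Wi / √P80 − 10 Wi / √F80
W = 10·13.0·(1/√222 − 1/√21599) = 10·13.0·(0.060311) = 7.8405 kWh/t
Power = W × throughput = 7.8405 kWh/t × 1640.7 t/h = 12863.9 kW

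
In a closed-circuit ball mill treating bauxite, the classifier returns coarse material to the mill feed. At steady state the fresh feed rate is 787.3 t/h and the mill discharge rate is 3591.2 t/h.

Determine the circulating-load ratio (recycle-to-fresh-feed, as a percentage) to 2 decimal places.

CL = 356.14 %

M = F + R at steady state, so:
R = M − F = 3591.2 − 787.3 = 2803.9 t/h
CL = 100·R/F = 100·2803.9/787.3 = 356.14 %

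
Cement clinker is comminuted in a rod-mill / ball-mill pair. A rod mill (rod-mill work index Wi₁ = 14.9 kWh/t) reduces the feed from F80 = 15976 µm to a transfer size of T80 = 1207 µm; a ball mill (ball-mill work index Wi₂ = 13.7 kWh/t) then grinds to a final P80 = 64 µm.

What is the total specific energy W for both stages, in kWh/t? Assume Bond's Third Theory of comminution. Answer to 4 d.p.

Bond: W = 10·Wi·(1/√P80 − 1/√F80)
Stage 1 (15976→1207 µm, Wi₁=14.9): W₁ = 10·14.9·(0.028784 − 0.007912) = 3.1099 kWh/t
Stage 2 (1207→64 µm, Wi₂=13.7): W₂ = 10·13.7·(0.125000 − 0.028784) = 13.1816 kWh/t
W = W₁ + W₂ = 3.1099 + 13.1816 = 16.2916 kWh/t

W = 16.2916 kWh/t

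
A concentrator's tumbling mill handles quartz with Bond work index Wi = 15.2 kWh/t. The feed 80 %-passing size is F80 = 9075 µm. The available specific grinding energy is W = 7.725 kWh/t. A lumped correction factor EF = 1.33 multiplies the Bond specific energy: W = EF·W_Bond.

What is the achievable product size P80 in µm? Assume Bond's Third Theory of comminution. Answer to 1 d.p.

W = 10 Wi / √P80 − 10 Wi / √F80
W_Bond = W / EF = 7.725 / 1.33 = 5.8083 kWh/t
P80^-0.5 = F80^-0.5 + W_Bond/(10 Wi)
  = 5.8083/(10·15.2) + 1/√9075 = 0.038212 + 0.010497 = 0.048710
P80 = (1/0.048710)² = 20.5298² = 421.47 µm

P80 = 421.5 µm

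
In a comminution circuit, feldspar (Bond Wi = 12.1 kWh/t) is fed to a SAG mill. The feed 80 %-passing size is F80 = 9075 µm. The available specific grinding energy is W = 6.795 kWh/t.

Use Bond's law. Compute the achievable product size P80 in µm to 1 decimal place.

P80 = 225.1 µm

W = 10 Wi / √P80 − 10 Wi / √F80
P80^(−½) = W/(10 Wi) + F80^(−½)
  = 6.7950/(10·12.1) + 1/√9075 = 0.056157 + 0.010497 = 0.066654
P80 = (1/0.066654)² = 15.0028² = 225.08 µm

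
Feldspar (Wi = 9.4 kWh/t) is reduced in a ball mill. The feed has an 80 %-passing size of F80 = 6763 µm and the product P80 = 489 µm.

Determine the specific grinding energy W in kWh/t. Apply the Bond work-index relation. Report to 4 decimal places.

Bond:  W = 10 Wi (1/√P − 1/√F)
1/√489 = 0.045222;  1/√6763 = 0.012160
W = 10·9.4·(0.045222 − 0.012160) = 3.1078 kWh/t

W = 3.1078 kWh/t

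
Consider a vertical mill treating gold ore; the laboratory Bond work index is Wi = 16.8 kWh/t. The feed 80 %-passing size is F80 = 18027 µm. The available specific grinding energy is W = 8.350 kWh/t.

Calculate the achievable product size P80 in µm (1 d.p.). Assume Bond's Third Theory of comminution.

W_Bond = 10·Wi·(1/√P₈₀ − 1/√F₈₀)
P80^-0.5 = F80^-0.5 + W/(10 Wi)
  = 8.3500/(10·16.8) + 1/√18027 = 0.049702 + 0.007448 = 0.057150
P80 = (1/0.057150)² = 17.4977² = 306.17 µm

P80 = 306.2 µm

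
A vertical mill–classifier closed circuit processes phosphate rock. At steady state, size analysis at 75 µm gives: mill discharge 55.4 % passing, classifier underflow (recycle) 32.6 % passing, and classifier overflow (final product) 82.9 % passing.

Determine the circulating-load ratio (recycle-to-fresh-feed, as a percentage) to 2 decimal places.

Mass balance on the −75 µm fraction:
r = (o − d)/(d − u)
r = (82.9 − 55.4)/(55.4 − 32.6) = 27.5/22.8 = 1.2061
CL = 100·r = 120.61 %

CL = 120.61 %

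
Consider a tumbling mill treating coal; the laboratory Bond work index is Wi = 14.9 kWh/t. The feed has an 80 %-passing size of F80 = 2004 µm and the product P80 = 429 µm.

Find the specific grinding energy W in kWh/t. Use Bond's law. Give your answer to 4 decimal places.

Bond: W = 10·Wi·(1/√P80 − 1/√F80)
1/√429 = 0.048280;  1/√2004 = 0.022338
W = 10·14.9·(0.048280 − 0.022338) = 3.8654 kWh/t

W = 3.8654 kWh/t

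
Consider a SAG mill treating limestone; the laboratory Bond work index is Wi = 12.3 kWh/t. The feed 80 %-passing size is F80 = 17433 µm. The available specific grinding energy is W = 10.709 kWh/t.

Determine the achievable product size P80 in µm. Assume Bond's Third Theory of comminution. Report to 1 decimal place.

P80 = 111.7 µm

Bond: W = 10·Wi·(1/√P80 − 1/√F80)
1/√P80 = 1/√F80 + W/(10·Wi)
  = 10.7090/(10·12.3) + 1/√17433 = 0.087065 + 0.007574 = 0.094639
P80 = (1/0.094639)² = 10.5665² = 111.65 µm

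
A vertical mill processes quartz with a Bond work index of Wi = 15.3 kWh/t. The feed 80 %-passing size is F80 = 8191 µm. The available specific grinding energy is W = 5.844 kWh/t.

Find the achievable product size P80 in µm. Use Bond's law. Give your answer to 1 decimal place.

W = 10·Wi·[P80^(−½) − F80^(−½)]
⇒ 1/√P80 = W/(10·Wi) + 1/√F80
  = 5.8440/(10·15.3) + 1/√8191 = 0.038196 + 0.011049 = 0.049245
P80 = (1/0.049245)² = 20.3065² = 412.35 µm

P80 = 412.4 µm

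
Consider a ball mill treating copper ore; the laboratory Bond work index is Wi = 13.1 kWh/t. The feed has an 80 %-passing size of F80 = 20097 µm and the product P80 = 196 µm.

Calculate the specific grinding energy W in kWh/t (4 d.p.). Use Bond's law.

W = 10 Wi / √P80 − 10 Wi / √F80
1/√196 = 0.071429;  1/√20097 = 0.007054
W = 10·13.1·(0.071429 − 0.007054) = 8.4331 kWh/t

W = 8.4331 kWh/t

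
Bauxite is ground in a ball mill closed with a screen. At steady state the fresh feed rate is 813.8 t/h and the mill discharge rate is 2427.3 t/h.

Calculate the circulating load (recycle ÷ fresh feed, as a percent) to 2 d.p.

CL = 198.27 %

M = F + R at steady state, so:
R = M − F = 2427.3 − 813.8 = 1613.5 t/h
CL = 100·R/F = 100·1613.5/813.8 = 198.27 %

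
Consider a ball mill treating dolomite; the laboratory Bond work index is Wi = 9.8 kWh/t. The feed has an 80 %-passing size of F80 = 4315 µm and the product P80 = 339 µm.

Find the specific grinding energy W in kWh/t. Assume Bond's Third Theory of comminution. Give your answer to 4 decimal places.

W = 3.8307 kWh/t

W_Bond = 10·Wi·(1/√P₈₀ − 1/√F₈₀)
1/√339 = 0.054313;  1/√4315 = 0.015223
W = 10·9.8·(0.054313 − 0.015223) = 3.8307 kWh/t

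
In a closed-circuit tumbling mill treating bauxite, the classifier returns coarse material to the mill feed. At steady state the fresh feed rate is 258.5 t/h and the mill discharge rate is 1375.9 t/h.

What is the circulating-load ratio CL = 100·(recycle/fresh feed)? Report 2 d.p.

Discharge = new feed + return, hence
R = M − F = 1375.9 − 258.5 = 1117.4 t/h
CL = 100·R/F = 100·1117.4/258.5 = 432.26 %

CL = 432.26 %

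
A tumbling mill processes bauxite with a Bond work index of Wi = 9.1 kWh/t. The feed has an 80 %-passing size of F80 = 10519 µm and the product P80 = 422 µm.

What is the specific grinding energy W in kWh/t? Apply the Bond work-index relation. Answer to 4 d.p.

W = 10·Wi·(P80^(-½) − F80^(-½))
1/√422 = 0.048679;  1/√10519 = 0.009750
W = 10·9.1·(0.048679 − 0.009750) = 3.5425 kWh/t

W = 3.5425 kWh/t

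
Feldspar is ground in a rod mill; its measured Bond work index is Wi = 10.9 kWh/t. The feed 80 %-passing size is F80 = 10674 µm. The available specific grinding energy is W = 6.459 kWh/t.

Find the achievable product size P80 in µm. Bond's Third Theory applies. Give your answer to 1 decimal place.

P80 = 210.4 µm

Bond:  W = 10 Wi (1/√P − 1/√F)
P80^(−½) = W/(10 Wi) + F80^(−½)
  = 6.4590/(10·10.9) + 1/√10674 = 0.059257 + 0.009679 = 0.068936
P80 = (1/0.068936)² = 14.5062² = 210.43 µm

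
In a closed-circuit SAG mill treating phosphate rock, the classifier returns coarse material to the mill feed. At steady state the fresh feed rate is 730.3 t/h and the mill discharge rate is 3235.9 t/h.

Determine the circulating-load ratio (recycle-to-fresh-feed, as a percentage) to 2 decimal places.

Discharge = new feed + return, hence
R = M − F = 3235.9 − 730.3 = 2505.6 t/h
CL = 100·R/F = 100·2505.6/730.3 = 343.09 %

CL = 343.09 %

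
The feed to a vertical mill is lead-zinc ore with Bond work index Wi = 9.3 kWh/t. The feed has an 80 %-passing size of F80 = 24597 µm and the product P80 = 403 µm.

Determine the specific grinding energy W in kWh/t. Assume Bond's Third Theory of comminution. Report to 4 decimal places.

W = 10 Wi / √P80 − 10 Wi / √F80
1/√403 = 0.049814;  1/√24597 = 0.006376
W = 10·9.3·(0.049814 − 0.006376) = 4.0397 kWh/t

W = 4.0397 kWh/t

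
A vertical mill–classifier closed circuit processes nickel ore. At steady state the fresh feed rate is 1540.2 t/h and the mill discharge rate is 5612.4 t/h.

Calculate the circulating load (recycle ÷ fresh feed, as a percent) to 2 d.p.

Mill node: discharge = fresh + recycle.
R = M − F = 5612.4 − 1540.2 = 4072.2 t/h
CL = 100·R/F = 100·4072.2/1540.2 = 264.39 %

CL = 264.39 %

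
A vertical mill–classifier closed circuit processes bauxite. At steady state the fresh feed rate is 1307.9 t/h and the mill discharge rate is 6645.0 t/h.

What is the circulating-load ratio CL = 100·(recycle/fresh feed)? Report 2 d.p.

Mill node: discharge = fresh + recycle.
R = M − F = 6645.0 − 1307.9 = 5337.1 t/h
CL = 100·R/F = 100·5337.1/1307.9 = 408.07 %

CL = 408.07 %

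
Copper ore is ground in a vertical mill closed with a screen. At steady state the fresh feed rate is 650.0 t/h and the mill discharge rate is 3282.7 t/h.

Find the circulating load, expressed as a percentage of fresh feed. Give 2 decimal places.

Mill node: discharge = fresh + recycle.
R = M − F = 3282.7 − 650.0 = 2632.7 t/h
CL = 100·R/F = 100·2632.7/650.0 = 405.03 %

CL = 405.03 %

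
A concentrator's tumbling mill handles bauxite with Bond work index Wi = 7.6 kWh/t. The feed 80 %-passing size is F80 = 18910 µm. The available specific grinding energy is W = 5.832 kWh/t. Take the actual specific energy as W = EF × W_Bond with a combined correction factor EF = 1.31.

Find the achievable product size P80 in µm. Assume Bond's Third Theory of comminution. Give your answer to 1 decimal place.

P80 = 230.6 µm

W_Bond = 10·Wi·(1/√P₈₀ − 1/√F₈₀)
W_Bond = W / EF = 5.832 / 1.31 = 4.4519 kWh/t
P80^(−½) = W_Bond/(10 Wi) + F80^(−½)
  = 4.4519/(10·7.6) + 1/√18910 = 0.058578 + 0.007272 = 0.065850
P80 = (1/0.065850)² = 15.1861² = 230.62 µm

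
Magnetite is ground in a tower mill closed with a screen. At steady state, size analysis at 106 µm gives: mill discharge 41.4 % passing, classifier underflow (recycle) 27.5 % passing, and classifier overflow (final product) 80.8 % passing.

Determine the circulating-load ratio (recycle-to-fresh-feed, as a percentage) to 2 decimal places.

CL = 283.45 %

Classifier node, passing 106 µm:
(1+r)d = ru + o → r = (o−d)/(d−u)
r = (80.8 − 41.4)/(41.4 − 27.5) = 39.4/13.9 = 2.8345
CL = 100·r = 283.45 %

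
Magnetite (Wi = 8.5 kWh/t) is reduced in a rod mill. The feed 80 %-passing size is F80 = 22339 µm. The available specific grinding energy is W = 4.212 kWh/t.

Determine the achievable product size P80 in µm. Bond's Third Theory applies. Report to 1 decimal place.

W = 10·Wi·(P80^(-½) − F80^(-½))
P80^(−½) = W/(10 Wi) + F80^(−½)
  = 4.2120/(10·8.5) + 1/√22339 = 0.049553 + 0.006691 = 0.056244
P80 = (1/0.056244)² = 17.7798² = 316.12 µm

P80 = 316.1 µm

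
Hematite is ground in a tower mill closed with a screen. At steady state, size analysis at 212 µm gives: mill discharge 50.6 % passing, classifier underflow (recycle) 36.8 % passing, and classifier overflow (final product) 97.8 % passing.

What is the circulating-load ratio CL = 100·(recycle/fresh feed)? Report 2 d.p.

CL = 342.03 %

Balance %-passing 212 µm (r = R/F):
(1+r)·d = r·u + o ⇒ r = (o−d)/(d−u)
r = (97.8 − 50.6)/(50.6 − 36.8) = 47.2/13.8 = 3.4203
CL = 100·r = 342.03 %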